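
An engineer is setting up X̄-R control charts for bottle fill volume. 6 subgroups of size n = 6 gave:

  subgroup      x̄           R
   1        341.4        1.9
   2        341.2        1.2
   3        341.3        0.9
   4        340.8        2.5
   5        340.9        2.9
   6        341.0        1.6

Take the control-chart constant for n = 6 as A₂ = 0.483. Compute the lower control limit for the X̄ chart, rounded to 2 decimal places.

340.21

X̄̄ = (341.4 + 341.2 + 341.3 + 340.8 + 340.9 + 341.0) / 6 = 2046.6000 / 6 = 341.1000
R̄ = (1.9 + 1.2 + 0.9 + 2.5 + 2.9 + 1.6) / 6 = 11.0000 / 6 = 1.8333
LCL = X̄̄ − A₂·R̄ = 341.1000 − 0.483 × 1.8333 = 340.2145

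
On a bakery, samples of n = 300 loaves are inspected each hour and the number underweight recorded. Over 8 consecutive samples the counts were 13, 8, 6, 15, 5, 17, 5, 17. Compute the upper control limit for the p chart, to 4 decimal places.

p̄ = Σdᵢ / (k·n) = 86 / (8 × 300) = 0.03583
UCL = p̄ + 3·√(p̄(1−p̄)/n) = 0.03583 + 3 × √(0.03583×0.96417/300) = 0.03583 + 3 × 0.01073 = 0.06803

0.0680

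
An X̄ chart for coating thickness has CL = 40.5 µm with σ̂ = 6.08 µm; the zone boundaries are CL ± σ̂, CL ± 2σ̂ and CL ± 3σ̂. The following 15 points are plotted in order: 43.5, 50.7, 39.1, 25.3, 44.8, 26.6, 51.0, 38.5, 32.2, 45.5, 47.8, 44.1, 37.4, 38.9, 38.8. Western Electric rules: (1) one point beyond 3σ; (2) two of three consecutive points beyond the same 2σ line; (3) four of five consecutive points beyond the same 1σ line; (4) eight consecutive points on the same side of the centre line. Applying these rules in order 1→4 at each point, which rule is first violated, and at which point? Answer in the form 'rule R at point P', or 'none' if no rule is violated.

Zone of each point (C = within 1σ̂, B = 1σ̂–2σ̂, A = 2σ̂–3σ̂, * = beyond 3σ̂; sign = side of CL): 1:+C, 2:+B, 3:-C, 4:-A, 5:+C, 6:-A, 7:+B, 8:-C, 9:-B, 10:+C, 11:+B, 12:+C, 13:-C, 14:-C, 15:-C
Rule 2 (two of three consecutive points beyond the same 2σ limit) is satisfied at point 6.

rule 2 at point 6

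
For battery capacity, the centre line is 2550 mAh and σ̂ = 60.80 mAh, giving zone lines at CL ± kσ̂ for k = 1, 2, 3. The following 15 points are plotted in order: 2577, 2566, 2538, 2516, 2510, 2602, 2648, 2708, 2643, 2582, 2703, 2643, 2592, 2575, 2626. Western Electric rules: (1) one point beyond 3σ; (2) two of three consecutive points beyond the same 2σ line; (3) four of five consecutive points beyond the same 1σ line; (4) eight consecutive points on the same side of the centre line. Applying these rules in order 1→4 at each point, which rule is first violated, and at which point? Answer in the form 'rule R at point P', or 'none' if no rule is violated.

Zone of each point (C = within 1σ̂, B = 1σ̂–2σ̂, A = 2σ̂–3σ̂, * = beyond 3σ̂; sign = side of CL): 1:+C, 2:+C, 3:-C, 4:-C, 5:-C, 6:+C, 7:+B, 8:+A, 9:+B, 10:+C, 11:+A, 12:+B, 13:+C, 14:+C, 15:+B
Rule 3 (four of five consecutive points beyond the same 1σ limit) is satisfied at point 11.

rule 3 at point 11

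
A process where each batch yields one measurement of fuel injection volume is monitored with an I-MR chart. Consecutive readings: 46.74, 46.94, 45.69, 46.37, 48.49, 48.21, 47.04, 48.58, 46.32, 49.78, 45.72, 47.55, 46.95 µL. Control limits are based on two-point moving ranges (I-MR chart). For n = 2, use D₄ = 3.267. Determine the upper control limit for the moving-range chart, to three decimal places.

Moving ranges: 0.20, 1.25, 0.68, 2.12, 0.28, 1.17, 1.54, 2.26, 3.46, 4.06, 1.83, 0.60; M̄R̄ = 19.4500 / 12 = 1.6208
UCL_MR = D₄·M̄R̄ = 3.267 × 1.6208 = 5.2953

5.295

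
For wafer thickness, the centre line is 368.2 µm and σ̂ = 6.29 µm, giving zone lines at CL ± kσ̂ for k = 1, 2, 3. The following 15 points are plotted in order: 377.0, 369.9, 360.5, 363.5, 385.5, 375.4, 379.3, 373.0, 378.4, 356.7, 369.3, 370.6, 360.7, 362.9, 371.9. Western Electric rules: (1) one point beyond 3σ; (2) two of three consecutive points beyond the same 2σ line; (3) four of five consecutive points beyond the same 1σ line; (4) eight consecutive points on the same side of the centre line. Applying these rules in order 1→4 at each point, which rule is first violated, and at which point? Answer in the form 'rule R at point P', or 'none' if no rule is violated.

rule 3 at point 9

Zone of each point (C = within 1σ̂, B = 1σ̂–2σ̂, A = 2σ̂–3σ̂, * = beyond 3σ̂; sign = side of CL): 1:+B, 2:+C, 3:-B, 4:-C, 5:+A, 6:+B, 7:+B, 8:+C, 9:+B, 10:-B, 11:+C, 12:+C, 13:-B, 14:-C, 15:+C
Rule 3 (four of five consecutive points beyond the same 1σ limit) is satisfied at point 9.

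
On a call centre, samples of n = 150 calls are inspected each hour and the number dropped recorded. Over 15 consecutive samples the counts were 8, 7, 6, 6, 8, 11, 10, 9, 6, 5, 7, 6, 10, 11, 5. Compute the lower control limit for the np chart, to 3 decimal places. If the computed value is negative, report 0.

p̄ = Σdᵢ / (k·n) = 115 / (15 × 150) = 0.05111
LCL = np̄ − 3·√(np̄(1−p̄)) = 7.6667 − 3 × 2.6972 = -0.4249 → 0 (negative, so LCL = 0)

0.000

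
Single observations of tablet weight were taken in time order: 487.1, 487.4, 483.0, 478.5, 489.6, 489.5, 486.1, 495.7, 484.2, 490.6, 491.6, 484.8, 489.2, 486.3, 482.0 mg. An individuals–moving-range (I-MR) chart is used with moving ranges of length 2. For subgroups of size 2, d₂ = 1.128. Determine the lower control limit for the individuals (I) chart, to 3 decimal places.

X̄ = (487.1 + 487.4 + 483.0 + 478.5 + 489.6 + 489.5 + 486.1 + 495.7 + 484.2 + 490.6 + 491.6 + 484.8 + 489.2 + 486.3 + 482.0) / 15 = 487.0400
Moving ranges: 0.3, 4.4, 4.5, 11.1, 0.1, 3.4, 9.6, 11.5, 6.4, 1.0, 6.8, 4.4, 2.9, 4.3; M̄R̄ = 70.7000 / 14 = 5.0500
LCL = X̄ − 3·M̄R̄/d₂ = 487.0400 − 3 × 5.0500 / 1.128 = 473.6091

473.609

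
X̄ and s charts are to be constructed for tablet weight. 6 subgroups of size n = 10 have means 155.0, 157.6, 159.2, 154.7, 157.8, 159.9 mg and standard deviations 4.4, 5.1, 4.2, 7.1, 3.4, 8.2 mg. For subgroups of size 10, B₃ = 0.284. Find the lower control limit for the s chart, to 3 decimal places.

s̄ = (4.4 + 5.1 + 4.2 + 7.1 + 3.4 + 8.2) / 6 = 5.4000
LCL_s = B₃·s̄ = 0.284 × 5.4000 = 1.5336

1.534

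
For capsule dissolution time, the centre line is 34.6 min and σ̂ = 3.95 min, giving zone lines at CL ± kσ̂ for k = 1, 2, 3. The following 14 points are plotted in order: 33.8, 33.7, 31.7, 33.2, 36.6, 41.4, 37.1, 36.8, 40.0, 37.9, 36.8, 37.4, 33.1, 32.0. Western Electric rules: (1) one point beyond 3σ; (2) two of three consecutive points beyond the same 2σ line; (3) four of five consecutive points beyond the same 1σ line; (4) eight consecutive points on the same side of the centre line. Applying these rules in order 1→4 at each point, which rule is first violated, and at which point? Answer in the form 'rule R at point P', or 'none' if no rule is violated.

Zone of each point (C = within 1σ̂, B = 1σ̂–2σ̂, A = 2σ̂–3σ̂, * = beyond 3σ̂; sign = side of CL): 1:-C, 2:-C, 3:-C, 4:-C, 5:+C, 6:+B, 7:+C, 8:+C, 9:+B, 10:+C, 11:+C, 12:+C, 13:-C, 14:-C
Rule 4 (eight consecutive points on the same side of the centre line) is satisfied at point 12.

rule 4 at point 12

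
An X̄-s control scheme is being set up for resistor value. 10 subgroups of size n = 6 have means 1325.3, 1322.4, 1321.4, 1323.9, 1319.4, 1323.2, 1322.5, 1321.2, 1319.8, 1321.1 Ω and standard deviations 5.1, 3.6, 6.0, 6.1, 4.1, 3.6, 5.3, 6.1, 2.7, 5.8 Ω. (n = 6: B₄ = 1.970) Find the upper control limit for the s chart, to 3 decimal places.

9.535

s̄ = (5.1 + 3.6 + 6.0 + 6.1 + 4.1 + 3.6 + 5.3 + 6.1 + 2.7 + 5.8) / 10 = 4.8400
UCL_s = B₄·s̄ = 1.970 × 4.8400 = 9.5348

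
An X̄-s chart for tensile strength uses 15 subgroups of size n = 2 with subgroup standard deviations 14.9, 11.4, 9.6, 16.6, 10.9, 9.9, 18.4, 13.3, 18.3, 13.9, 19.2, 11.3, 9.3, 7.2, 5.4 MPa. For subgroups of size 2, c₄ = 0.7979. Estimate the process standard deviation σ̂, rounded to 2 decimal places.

s̄ = (14.9 + 11.4 + 9.6 + 16.6 + 10.9 + 9.9 + 18.4 + 13.3 + 18.3 + 13.9 + 19.2 + 11.3 + 9.3 + 7.2 + 5.4) / 15 = 12.6400
σ̂ = s̄ / c₄ = 12.6400 / 0.7979 = 15.8416

15.84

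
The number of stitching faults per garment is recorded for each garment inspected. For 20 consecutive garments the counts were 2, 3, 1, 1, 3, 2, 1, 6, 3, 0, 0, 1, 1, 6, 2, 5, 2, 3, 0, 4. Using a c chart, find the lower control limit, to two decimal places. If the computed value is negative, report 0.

0.00

c̄ = (2 + 3 + 1 + 1 + 3 + 2 + 1 + 6 + 3 + 0 + 0 + 1 + 1 + 6 + 2 + 5 + 2 + 3 + 0 + 4) / 20 = 46 / 20 = 2.3000
LCL = c̄ − 3√c̄ = 2.3000 − 3 × 1.5166 = -2.2497 → 0 (cannot be negative)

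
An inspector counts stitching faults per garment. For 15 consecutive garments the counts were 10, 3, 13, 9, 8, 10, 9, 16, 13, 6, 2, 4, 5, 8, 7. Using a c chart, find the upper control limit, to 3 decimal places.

16.791

c̄ = (10 + 3 + 13 + 9 + 8 + 10 + 9 + 16 + 13 + 6 + 2 + 4 + 5 + 8 + 7) / 15 = 123 / 15 = 8.2000
UCL = c̄ + 3√c̄ = 8.2000 + 3 × √8.2000 = 8.2000 + 3 × 2.8636 = 16.7907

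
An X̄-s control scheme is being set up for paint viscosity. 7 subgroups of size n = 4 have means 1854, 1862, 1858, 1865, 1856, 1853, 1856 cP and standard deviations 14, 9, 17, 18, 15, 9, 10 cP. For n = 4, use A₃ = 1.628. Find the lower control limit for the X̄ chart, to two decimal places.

1836.32

X̄̄ = (1854 + 1862 + 1858 + 1865 + 1856 + 1853 + 1856) / 7 = 1857.7143
s̄ = (14 + 9 + 17 + 18 + 15 + 9 + 10) / 7 = 13.1429
LCL = X̄̄ − A₃·s̄ = 1857.7143 − 1.628 × 13.1429 = 1836.3177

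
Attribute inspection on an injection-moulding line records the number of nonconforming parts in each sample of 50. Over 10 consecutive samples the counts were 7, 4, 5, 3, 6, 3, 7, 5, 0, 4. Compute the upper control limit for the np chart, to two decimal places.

p̄ = Σdᵢ / (k·n) = 44 / (10 × 50) = 0.08800
UCL = np̄ + 3·√(np̄(1−p̄)) = 4.4000 + 3 × √(4.4000×0.91200) = 4.4000 + 3 × 2.0032 = 10.4096

10.41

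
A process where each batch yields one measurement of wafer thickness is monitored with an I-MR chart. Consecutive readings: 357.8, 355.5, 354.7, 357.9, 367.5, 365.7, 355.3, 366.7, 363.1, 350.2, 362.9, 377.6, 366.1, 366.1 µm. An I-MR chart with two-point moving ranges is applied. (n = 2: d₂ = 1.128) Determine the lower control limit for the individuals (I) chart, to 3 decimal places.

X̄ = (357.8 + 355.5 + 354.7 + 357.9 + 367.5 + 365.7 + 355.3 + 366.7 + 363.1 + 350.2 + 362.9 + 377.6 + 366.1 + 366.1) / 14 = 361.9357
Moving ranges: 2.3, 0.8, 3.2, 9.6, 1.8, 10.4, 11.4, 3.6, 12.9, 12.7, 14.7, 11.5, 0.0; M̄R̄ = 94.9000 / 13 = 7.3000
LCL = X̄ − 3·M̄R̄/d₂ = 361.9357 − 3 × 7.3000 / 1.128 = 342.5208

342.521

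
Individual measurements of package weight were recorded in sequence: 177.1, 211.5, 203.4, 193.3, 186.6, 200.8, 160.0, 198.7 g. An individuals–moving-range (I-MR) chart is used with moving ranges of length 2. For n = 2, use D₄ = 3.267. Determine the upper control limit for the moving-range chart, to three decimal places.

Moving ranges: 34.4, 8.1, 10.1, 6.7, 14.2, 40.8, 38.7; M̄R̄ = 153.0000 / 7 = 21.8571
UCL_MR = D₄·M̄R̄ = 3.267 × 21.8571 = 71.4073

71.407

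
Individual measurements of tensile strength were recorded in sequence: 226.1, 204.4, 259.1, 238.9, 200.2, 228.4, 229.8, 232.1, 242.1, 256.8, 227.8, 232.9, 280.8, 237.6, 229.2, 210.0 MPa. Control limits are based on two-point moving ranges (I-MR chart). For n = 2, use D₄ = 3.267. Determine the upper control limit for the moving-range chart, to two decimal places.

Moving ranges: 21.7, 54.7, 20.2, 38.7, 28.2, 1.4, 2.3, 10.0, 14.7, 29.0, 5.1, 47.9, 43.2, 8.4, 19.2; M̄R̄ = 344.7000 / 15 = 22.9800
UCL_MR = D₄·M̄R̄ = 3.267 × 22.9800 = 75.0757

75.08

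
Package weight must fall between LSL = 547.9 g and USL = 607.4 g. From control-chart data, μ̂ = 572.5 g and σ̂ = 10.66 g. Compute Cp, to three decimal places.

0.930

Cp = (USL − LSL) / (6σ̂) = (607.4 − 547.9) / (6 × 10.66) = 59.5000 / 63.9600 = 0.9303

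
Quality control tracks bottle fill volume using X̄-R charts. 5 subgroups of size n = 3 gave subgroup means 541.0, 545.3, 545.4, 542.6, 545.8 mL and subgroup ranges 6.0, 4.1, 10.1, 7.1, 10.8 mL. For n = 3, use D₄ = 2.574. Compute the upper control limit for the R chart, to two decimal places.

19.61

R̄ = (6.0 + 4.1 + 10.1 + 7.1 + 10.8) / 5 = 38.1000 / 5 = 7.6200
UCL_R = D₄·R̄ = 2.574 × 7.6200 = 19.6139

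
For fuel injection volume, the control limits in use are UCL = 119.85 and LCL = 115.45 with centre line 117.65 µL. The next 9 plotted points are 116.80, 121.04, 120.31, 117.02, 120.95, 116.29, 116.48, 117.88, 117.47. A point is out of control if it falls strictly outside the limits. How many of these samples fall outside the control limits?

Compare each point to [115.45, 119.85]: sample 2 = 121.04 > UCL; sample 3 = 120.31 > UCL; sample 5 = 120.95 > UCL.

3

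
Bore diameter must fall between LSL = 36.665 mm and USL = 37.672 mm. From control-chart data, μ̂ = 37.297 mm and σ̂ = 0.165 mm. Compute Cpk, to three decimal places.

0.758

Cpu = (USL − μ̂) / (3σ̂) = (37.672 − 37.297) / (3 × 0.165) = 0.7576; Cpl = (μ̂ − LSL) / (3σ̂) = (37.297 − 36.665) / (3 × 0.165) = 1.2768; Cpk = min(Cpu, Cpl) = 0.7576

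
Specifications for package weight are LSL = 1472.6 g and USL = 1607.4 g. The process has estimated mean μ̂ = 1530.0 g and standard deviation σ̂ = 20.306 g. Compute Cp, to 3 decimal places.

Cp = (USL − LSL) / (6σ̂) = (1607.4 − 1472.6) / (6 × 20.306) = 134.8000 / 121.8360 = 1.1064

1.106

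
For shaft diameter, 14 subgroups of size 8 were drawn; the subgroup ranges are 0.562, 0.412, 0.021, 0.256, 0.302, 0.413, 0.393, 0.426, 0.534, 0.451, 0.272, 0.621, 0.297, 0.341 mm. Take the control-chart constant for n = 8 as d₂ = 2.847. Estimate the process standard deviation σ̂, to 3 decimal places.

0.133

R̄ = (0.562 + 0.412 + 0.021 + 0.256 + 0.302 + 0.413 + 0.393 + 0.426 + 0.534 + 0.451 + 0.272 + 0.621 + 0.297 + 0.341) / 14 = 0.3786
σ̂ = R̄ / d₂ = 0.3786 / 2.847 = 0.1330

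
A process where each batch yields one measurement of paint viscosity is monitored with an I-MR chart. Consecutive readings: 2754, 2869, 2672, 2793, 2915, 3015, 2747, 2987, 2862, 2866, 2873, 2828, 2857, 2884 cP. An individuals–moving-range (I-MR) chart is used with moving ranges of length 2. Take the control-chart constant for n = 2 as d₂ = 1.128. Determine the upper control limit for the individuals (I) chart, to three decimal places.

3137.987

X̄ = (2754 + 2869 + 2672 + 2793 + 2915 + 3015 + 2747 + 2987 + 2862 + 2866 + 2873 + 2828 + 2857 + 2884) / 14 = 2851.5714
Moving ranges: 115, 197, 121, 122, 100, 268, 240, 125, 4, 7, 45, 29, 27; M̄R̄ = 1400.0000 / 13 = 107.6923
UCL = X̄ + 3·M̄R̄/d₂ = 2851.5714 + 3 × 107.6923 / 1.128 = 3137.9871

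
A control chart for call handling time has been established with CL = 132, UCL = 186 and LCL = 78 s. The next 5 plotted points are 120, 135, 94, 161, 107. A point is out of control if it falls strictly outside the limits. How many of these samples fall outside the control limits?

All 5 points lie within [78, 186].

0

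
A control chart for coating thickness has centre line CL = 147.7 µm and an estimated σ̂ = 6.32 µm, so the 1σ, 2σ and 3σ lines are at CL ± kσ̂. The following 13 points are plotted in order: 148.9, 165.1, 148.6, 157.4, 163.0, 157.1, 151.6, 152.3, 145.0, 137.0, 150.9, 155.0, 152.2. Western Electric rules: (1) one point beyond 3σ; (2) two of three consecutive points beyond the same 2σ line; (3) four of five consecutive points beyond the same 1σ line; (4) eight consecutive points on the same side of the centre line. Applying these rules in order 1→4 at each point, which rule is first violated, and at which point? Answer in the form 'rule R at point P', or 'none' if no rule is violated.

Zone of each point (C = within 1σ̂, B = 1σ̂–2σ̂, A = 2σ̂–3σ̂, * = beyond 3σ̂; sign = side of CL): 1:+C, 2:+A, 3:+C, 4:+B, 5:+A, 6:+B, 7:+C, 8:+C, 9:-C, 10:-B, 11:+C, 12:+B, 13:+C
Rule 3 (four of five consecutive points beyond the same 1σ limit) is satisfied at point 6.

rule 3 at point 6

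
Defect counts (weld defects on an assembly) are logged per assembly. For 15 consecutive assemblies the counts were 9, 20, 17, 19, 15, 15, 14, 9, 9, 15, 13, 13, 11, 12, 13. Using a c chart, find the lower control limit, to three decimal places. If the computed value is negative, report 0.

2.537

c̄ = (9 + 20 + 17 + 19 + 15 + 15 + 14 + 9 + 9 + 15 + 13 + 13 + 11 + 12 + 13) / 15 = 204 / 15 = 13.6000
LCL = c̄ − 3√c̄ = 13.6000 − 3 × 3.6878 = 2.5365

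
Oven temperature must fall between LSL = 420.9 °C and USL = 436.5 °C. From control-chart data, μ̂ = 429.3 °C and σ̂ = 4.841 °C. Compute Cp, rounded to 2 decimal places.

0.54

Cp = (USL − LSL) / (6σ̂) = (436.5 − 420.9) / (6 × 4.841) = 15.6000 / 29.0460 = 0.5371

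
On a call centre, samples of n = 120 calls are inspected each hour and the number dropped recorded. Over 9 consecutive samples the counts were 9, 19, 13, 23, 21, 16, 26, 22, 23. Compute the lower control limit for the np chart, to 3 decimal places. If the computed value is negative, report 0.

7.086

p̄ = Σdᵢ / (k·n) = 172 / (9 × 120) = 0.15926
LCL = np̄ − 3·√(np̄(1−p̄)) = 19.1111 − 3 × 4.0084 = 7.0858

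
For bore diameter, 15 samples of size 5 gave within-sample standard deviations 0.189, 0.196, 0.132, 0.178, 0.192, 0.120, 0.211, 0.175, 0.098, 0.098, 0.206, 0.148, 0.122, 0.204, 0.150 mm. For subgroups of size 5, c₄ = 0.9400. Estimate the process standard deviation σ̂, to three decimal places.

s̄ = (0.189 + 0.196 + 0.132 + 0.178 + 0.192 + 0.120 + 0.211 + 0.175 + 0.098 + 0.098 + 0.206 + 0.148 + 0.122 + 0.204 + 0.150) / 15 = 0.1613
σ̂ = s̄ / c₄ = 0.1613 / 0.9400 = 0.1716

0.172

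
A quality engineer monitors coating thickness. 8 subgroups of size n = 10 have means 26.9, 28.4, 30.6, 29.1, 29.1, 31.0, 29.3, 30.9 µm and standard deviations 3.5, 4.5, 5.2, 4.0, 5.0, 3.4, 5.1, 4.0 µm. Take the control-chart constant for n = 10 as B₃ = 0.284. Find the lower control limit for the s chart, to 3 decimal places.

1.232

s̄ = (3.5 + 4.5 + 5.2 + 4.0 + 5.0 + 3.4 + 5.1 + 4.0) / 8 = 4.3375
LCL_s = B₃·s̄ = 0.284 × 4.3375 = 1.2318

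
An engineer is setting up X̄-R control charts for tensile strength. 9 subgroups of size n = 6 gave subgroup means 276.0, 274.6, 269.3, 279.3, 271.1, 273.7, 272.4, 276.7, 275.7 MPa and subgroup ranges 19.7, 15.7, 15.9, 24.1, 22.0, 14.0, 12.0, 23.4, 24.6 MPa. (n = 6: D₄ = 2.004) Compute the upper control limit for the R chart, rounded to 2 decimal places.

R̄ = (19.7 + 15.7 + 15.9 + 24.1 + 22.0 + 14.0 + 12.0 + 23.4 + 24.6) / 9 = 171.4000 / 9 = 19.0444
UCL_R = D₄·R̄ = 2.004 × 19.0444 = 38.1651

38.17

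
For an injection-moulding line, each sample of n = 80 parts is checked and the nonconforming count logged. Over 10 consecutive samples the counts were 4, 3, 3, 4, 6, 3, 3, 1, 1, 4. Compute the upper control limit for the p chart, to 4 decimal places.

p̄ = Σdᵢ / (k·n) = 32 / (10 × 80) = 0.04000
UCL = p̄ + 3·√(p̄(1−p̄)/n) = 0.04000 + 3 × √(0.04000×0.96000/80) = 0.04000 + 3 × 0.02191 = 0.10573

0.1057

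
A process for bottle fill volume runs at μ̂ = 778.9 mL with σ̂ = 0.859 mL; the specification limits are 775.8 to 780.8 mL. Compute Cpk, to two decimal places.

Cpu = (USL − μ̂) / (3σ̂) = (780.8 − 778.9) / (3 × 0.859) = 0.7373; Cpl = (μ̂ − LSL) / (3σ̂) = (778.9 − 775.8) / (3 × 0.859) = 1.2029; Cpk = min(Cpu, Cpl) = 0.7373

0.74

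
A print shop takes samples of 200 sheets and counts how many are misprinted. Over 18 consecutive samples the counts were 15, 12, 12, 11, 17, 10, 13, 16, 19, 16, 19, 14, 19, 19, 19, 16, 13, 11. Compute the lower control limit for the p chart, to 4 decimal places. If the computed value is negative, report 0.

p̄ = Σdᵢ / (k·n) = 271 / (18 × 200) = 0.07528
LCL = p̄ − 3·√(p̄(1−p̄)/n) = 0.07528 − 3 × 0.01866 = 0.01931

0.0193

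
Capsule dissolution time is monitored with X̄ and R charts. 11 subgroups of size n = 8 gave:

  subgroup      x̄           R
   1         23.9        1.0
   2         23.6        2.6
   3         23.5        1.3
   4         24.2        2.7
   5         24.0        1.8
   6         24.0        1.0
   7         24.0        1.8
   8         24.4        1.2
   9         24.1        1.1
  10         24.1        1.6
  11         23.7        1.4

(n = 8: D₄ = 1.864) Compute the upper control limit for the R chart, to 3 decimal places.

R̄ = (1.0 + 2.6 + 1.3 + 2.7 + 1.8 + 1.0 + 1.8 + 1.2 + 1.1 + 1.6 + 1.4) / 11 = 17.5000 / 11 = 1.5909
UCL_R = D₄·R̄ = 1.864 × 1.5909 = 2.9655

2.965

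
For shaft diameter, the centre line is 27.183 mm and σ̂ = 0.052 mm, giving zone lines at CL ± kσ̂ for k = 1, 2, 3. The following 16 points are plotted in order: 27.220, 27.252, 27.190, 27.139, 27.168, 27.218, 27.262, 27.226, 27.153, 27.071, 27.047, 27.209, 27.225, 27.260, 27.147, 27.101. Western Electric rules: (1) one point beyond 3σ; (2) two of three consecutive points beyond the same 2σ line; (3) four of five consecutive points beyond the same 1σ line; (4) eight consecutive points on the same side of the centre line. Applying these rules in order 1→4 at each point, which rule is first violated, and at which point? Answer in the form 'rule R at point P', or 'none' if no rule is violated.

Zone of each point (C = within 1σ̂, B = 1σ̂–2σ̂, A = 2σ̂–3σ̂, * = beyond 3σ̂; sign = side of CL): 1:+C, 2:+B, 3:+C, 4:-C, 5:-C, 6:+C, 7:+B, 8:+C, 9:-C, 10:-A, 11:-A, 12:+C, 13:+C, 14:+B, 15:-C, 16:-B
Rule 2 (two of three consecutive points beyond the same 2σ limit) is satisfied at point 11.

rule 2 at point 11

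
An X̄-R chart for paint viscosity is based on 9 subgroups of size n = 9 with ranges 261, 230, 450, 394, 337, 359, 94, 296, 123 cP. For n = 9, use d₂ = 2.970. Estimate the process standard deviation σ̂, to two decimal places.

R̄ = (261 + 230 + 450 + 394 + 337 + 359 + 94 + 296 + 123) / 9 = 282.6667
σ̂ = R̄ / d₂ = 282.6667 / 2.970 = 95.1740

95.17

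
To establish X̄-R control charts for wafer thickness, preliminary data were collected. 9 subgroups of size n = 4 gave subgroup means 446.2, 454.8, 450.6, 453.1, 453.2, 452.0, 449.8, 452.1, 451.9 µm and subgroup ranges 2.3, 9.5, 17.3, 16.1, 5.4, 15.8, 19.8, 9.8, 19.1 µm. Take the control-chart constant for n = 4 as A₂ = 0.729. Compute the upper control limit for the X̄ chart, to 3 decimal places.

460.845

X̄̄ = (446.2 + 454.8 + 450.6 + 453.1 + 453.2 + 452.0 + 449.8 + 452.1 + 451.9) / 9 = 4063.7000 / 9 = 451.5222
R̄ = (2.3 + 9.5 + 17.3 + 16.1 + 5.4 + 15.8 + 19.8 + 9.8 + 19.1) / 9 = 115.1000 / 9 = 12.7889
UCL = X̄̄ + A₂·R̄ = 451.5222 + 0.729 × 12.7889 = 460.8453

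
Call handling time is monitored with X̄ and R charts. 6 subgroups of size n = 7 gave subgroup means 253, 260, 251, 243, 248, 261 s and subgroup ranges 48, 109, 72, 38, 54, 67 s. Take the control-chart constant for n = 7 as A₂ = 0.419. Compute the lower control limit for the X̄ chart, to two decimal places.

225.57

X̄̄ = (253 + 260 + 251 + 243 + 248 + 261) / 6 = 1516.0000 / 6 = 252.6667
R̄ = (48 + 109 + 72 + 38 + 54 + 67) / 6 = 388.0000 / 6 = 64.6667
LCL = X̄̄ − A₂·R̄ = 252.6667 − 0.419 × 64.6667 = 225.5713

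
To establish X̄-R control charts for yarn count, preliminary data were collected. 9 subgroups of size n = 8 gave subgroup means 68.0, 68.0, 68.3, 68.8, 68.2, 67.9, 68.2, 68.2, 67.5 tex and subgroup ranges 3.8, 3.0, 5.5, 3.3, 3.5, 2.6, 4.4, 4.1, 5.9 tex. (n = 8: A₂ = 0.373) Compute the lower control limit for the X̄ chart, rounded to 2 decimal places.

X̄̄ = (68.0 + 68.0 + 68.3 + 68.8 + 68.2 + 67.9 + 68.2 + 68.2 + 67.5) / 9 = 613.1000 / 9 = 68.1222
R̄ = (3.8 + 3.0 + 5.5 + 3.3 + 3.5 + 2.6 + 4.4 + 4.1 + 5.9) / 9 = 36.1000 / 9 = 4.0111
LCL = X̄̄ − A₂·R̄ = 68.1222 − 0.373 × 4.0111 = 66.6261

66.63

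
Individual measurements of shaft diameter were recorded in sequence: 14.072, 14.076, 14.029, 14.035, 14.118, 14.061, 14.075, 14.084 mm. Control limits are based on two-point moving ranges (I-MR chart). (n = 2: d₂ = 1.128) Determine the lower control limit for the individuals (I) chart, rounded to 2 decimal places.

X̄ = (14.072 + 14.076 + 14.029 + 14.035 + 14.118 + 14.061 + 14.075 + 14.084) / 8 = 14.0687
Moving ranges: 0.004, 0.047, 0.006, 0.083, 0.057, 0.014, 0.009; M̄R̄ = 0.2200 / 7 = 0.0314
LCL = X̄ − 3·M̄R̄/d₂ = 14.0687 − 3 × 0.0314 / 1.128 = 13.9852

13.99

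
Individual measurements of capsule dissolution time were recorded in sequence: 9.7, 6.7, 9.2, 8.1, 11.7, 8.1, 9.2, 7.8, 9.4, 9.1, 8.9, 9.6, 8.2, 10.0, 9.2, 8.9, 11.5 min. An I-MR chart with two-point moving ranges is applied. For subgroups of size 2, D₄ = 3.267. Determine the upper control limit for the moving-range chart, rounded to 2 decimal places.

Moving ranges: 3.0, 2.5, 1.1, 3.6, 3.6, 1.1, 1.4, 1.6, 0.3, 0.2, 0.7, 1.4, 1.8, 0.8, 0.3, 2.6; M̄R̄ = 26.0000 / 16 = 1.6250
UCL_MR = D₄·M̄R̄ = 3.267 × 1.6250 = 5.3089

5.31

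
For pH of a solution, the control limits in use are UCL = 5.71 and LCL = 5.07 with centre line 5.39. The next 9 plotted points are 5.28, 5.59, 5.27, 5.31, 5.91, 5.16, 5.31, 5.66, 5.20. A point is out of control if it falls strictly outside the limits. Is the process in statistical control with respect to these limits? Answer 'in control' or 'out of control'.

out of control

Compare each point to [5.07, 5.71]: sample 5 = 5.91 > UCL.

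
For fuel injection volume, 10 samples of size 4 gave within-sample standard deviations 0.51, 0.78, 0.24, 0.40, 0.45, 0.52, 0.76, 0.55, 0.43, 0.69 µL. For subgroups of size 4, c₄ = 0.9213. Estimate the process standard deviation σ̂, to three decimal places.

s̄ = (0.51 + 0.78 + 0.24 + 0.40 + 0.45 + 0.52 + 0.76 + 0.55 + 0.43 + 0.69) / 10 = 0.5330
σ̂ = s̄ / c₄ = 0.5330 / 0.9213 = 0.5785

0.579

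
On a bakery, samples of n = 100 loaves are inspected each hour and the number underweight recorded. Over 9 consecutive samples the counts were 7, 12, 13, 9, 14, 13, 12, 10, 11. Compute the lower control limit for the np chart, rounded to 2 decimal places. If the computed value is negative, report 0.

1.75

p̄ = Σdᵢ / (k·n) = 101 / (9 × 100) = 0.11222
LCL = np̄ − 3·√(np̄(1−p̄)) = 11.2222 − 3 × 3.1564 = 1.7530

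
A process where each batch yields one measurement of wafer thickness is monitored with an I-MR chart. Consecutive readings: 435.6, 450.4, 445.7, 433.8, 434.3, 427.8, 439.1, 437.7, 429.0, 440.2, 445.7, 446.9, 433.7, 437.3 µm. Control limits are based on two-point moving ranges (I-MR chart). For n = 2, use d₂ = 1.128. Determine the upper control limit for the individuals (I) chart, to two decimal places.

457.70

X̄ = (435.6 + 450.4 + 445.7 + 433.8 + 434.3 + 427.8 + 439.1 + 437.7 + 429.0 + 440.2 + 445.7 + 446.9 + 433.7 + 437.3) / 14 = 438.3714
Moving ranges: 14.8, 4.7, 11.9, 0.5, 6.5, 11.3, 1.4, 8.7, 11.2, 5.5, 1.2, 13.2, 3.6; M̄R̄ = 94.5000 / 13 = 7.2692
UCL = X̄ + 3·M̄R̄/d₂ = 438.3714 + 3 × 7.2692 / 1.128 = 457.7045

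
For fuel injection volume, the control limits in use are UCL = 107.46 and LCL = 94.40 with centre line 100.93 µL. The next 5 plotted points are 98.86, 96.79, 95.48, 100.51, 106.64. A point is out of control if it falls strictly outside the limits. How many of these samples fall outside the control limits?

0

All 5 points lie within [94.40, 107.46].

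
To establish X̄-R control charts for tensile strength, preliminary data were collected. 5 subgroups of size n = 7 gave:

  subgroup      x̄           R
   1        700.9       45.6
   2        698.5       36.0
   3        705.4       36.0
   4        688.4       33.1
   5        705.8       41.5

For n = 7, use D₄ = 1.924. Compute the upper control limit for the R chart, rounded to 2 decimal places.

73.96

R̄ = (45.6 + 36.0 + 36.0 + 33.1 + 41.5) / 5 = 192.2000 / 5 = 38.4400
UCL_R = D₄·R̄ = 1.924 × 38.4400 = 73.9586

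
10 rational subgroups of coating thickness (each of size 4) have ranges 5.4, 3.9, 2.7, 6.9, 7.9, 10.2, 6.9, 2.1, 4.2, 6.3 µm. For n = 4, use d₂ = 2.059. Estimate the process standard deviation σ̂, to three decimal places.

2.744

R̄ = (5.4 + 3.9 + 2.7 + 6.9 + 7.9 + 10.2 + 6.9 + 2.1 + 4.2 + 6.3) / 10 = 5.6500
σ̂ = R̄ / d₂ = 5.6500 / 2.059 = 2.7441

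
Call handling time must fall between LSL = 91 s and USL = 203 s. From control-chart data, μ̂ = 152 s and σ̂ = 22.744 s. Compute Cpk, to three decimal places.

Cpu = (USL − μ̂) / (3σ̂) = (203 − 152) / (3 × 22.744) = 0.7474; Cpl = (μ̂ − LSL) / (3σ̂) = (152 − 91) / (3 × 22.744) = 0.8940; Cpk = min(Cpu, Cpl) = 0.7474

0.747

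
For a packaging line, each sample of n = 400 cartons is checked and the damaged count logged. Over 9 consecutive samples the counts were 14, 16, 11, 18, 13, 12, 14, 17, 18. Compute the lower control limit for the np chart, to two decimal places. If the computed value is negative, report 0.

3.46

p̄ = Σdᵢ / (k·n) = 133 / (9 × 400) = 0.03694
LCL = np̄ − 3·√(np̄(1−p̄)) = 14.7778 − 3 × 3.7725 = 3.4603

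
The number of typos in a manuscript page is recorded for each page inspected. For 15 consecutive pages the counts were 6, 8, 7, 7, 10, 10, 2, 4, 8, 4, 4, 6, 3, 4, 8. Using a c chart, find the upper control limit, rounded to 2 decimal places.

13.46

c̄ = (6 + 8 + 7 + 7 + 10 + 10 + 2 + 4 + 8 + 4 + 4 + 6 + 3 + 4 + 8) / 15 = 91 / 15 = 6.0667
UCL = c̄ + 3√c̄ = 6.0667 + 3 × √6.0667 = 6.0667 + 3 × 2.4631 = 13.4558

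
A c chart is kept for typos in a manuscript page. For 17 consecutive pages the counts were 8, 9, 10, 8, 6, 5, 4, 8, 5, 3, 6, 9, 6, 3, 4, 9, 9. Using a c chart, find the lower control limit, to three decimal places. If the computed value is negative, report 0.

c̄ = (8 + 9 + 10 + 8 + 6 + 5 + 4 + 8 + 5 + 3 + 6 + 9 + 6 + 3 + 4 + 9 + 9) / 17 = 112 / 17 = 6.5882
LCL = c̄ − 3√c̄ = 6.5882 − 3 × 2.5668 = -1.1120 → 0 (cannot be negative)

0.000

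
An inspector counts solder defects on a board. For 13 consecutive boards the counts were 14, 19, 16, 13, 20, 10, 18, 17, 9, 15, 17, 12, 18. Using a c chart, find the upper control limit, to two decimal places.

c̄ = (14 + 19 + 16 + 13 + 20 + 10 + 18 + 17 + 9 + 15 + 17 + 12 + 18) / 13 = 198 / 13 = 15.2308
UCL = c̄ + 3√c̄ = 15.2308 + 3 × √15.2308 = 15.2308 + 3 × 3.9027 = 26.9388

26.94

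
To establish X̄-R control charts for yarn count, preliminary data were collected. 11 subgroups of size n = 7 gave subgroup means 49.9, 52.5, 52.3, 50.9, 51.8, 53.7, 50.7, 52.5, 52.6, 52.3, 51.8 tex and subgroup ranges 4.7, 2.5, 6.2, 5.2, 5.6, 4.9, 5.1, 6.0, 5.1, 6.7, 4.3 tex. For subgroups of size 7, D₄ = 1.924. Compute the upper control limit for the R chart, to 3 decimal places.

9.847

R̄ = (4.7 + 2.5 + 6.2 + 5.2 + 5.6 + 4.9 + 5.1 + 6.0 + 5.1 + 6.7 + 4.3) / 11 = 56.3000 / 11 = 5.1182
UCL_R = D₄·R̄ = 1.924 × 5.1182 = 9.8474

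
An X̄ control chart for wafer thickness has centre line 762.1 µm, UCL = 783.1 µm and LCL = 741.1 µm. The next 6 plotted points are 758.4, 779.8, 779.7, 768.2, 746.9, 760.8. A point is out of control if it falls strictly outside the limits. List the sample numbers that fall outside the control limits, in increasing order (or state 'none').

none

All 6 points lie within [741.1, 783.1].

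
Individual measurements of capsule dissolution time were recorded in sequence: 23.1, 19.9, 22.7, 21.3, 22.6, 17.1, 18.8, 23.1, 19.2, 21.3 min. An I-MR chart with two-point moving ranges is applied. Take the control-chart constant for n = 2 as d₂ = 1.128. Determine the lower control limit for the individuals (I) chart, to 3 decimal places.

13.168

X̄ = (23.1 + 19.9 + 22.7 + 21.3 + 22.6 + 17.1 + 18.8 + 23.1 + 19.2 + 21.3) / 10 = 20.9100
Moving ranges: 3.2, 2.8, 1.4, 1.3, 5.5, 1.7, 4.3, 3.9, 2.1; M̄R̄ = 26.2000 / 9 = 2.9111
LCL = X̄ − 3·M̄R̄/d₂ = 20.9100 − 3 × 2.9111 / 1.128 = 13.1677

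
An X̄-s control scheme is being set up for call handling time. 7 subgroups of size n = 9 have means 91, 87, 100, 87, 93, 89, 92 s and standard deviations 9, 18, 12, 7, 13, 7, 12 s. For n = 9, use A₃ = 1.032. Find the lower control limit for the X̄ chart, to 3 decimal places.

79.786

X̄̄ = (91 + 87 + 100 + 87 + 93 + 89 + 92) / 7 = 91.2857
s̄ = (9 + 18 + 12 + 7 + 13 + 7 + 12) / 7 = 11.1429
LCL = X̄̄ − A₃·s̄ = 91.2857 − 1.032 × 11.1429 = 79.7863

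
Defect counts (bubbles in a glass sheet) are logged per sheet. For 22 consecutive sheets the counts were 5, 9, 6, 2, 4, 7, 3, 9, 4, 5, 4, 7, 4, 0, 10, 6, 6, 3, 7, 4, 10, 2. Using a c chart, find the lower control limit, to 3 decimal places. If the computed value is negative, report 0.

0.000

c̄ = (5 + 9 + 6 + 2 + 4 + 7 + 3 + 9 + 4 + 5 + 4 + 7 + 4 + 0 + 10 + 6 + 6 + 3 + 7 + 4 + 10 + 2) / 22 = 117 / 22 = 5.3182
LCL = c̄ − 3√c̄ = 5.3182 − 3 × 2.3061 = -1.6002 → 0 (cannot be negative)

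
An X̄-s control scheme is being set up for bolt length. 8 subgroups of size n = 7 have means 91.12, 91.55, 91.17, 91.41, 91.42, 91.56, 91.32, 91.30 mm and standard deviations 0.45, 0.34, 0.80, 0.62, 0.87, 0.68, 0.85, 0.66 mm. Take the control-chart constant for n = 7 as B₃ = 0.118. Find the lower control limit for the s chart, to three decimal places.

s̄ = (0.45 + 0.34 + 0.80 + 0.62 + 0.87 + 0.68 + 0.85 + 0.66) / 8 = 0.6588
LCL_s = B₃·s̄ = 0.118 × 0.6588 = 0.0777

0.078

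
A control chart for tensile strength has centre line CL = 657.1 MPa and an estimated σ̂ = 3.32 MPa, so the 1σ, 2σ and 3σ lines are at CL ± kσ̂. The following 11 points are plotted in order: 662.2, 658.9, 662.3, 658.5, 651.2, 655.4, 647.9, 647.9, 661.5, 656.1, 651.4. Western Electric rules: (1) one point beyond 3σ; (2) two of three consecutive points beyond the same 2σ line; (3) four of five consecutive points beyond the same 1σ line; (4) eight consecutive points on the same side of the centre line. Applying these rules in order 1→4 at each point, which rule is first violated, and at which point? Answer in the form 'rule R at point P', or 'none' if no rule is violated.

Zone of each point (C = within 1σ̂, B = 1σ̂–2σ̂, A = 2σ̂–3σ̂, * = beyond 3σ̂; sign = side of CL): 1:+B, 2:+C, 3:+B, 4:+C, 5:-B, 6:-C, 7:-A, 8:-A, 9:+B, 10:-C, 11:-B
Rule 2 (two of three consecutive points beyond the same 2σ limit) is satisfied at point 8.

rule 2 at point 8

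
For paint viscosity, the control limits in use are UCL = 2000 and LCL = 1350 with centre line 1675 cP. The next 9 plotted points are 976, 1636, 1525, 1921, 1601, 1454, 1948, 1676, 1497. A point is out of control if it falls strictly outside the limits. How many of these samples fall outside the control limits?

Compare each point to [1350, 2000]: sample 1 = 976 < LCL.

1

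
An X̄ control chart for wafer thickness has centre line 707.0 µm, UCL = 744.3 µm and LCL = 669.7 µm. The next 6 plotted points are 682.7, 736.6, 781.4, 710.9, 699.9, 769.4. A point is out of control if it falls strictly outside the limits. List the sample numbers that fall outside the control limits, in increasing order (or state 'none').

3, 6

Compare each point to [669.7, 744.3]: sample 3 = 781.4 > UCL; sample 6 = 769.4 > UCL.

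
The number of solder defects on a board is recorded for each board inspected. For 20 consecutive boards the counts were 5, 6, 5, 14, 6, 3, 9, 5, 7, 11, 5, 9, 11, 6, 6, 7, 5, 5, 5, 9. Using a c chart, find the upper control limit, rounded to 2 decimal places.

c̄ = (5 + 6 + 5 + 14 + 6 + 3 + 9 + 5 + 7 + 11 + 5 + 9 + 11 + 6 + 6 + 7 + 5 + 5 + 5 + 9) / 20 = 139 / 20 = 6.9500
UCL = c̄ + 3√c̄ = 6.9500 + 3 × √6.9500 = 6.9500 + 3 × 2.6363 = 14.8589

14.86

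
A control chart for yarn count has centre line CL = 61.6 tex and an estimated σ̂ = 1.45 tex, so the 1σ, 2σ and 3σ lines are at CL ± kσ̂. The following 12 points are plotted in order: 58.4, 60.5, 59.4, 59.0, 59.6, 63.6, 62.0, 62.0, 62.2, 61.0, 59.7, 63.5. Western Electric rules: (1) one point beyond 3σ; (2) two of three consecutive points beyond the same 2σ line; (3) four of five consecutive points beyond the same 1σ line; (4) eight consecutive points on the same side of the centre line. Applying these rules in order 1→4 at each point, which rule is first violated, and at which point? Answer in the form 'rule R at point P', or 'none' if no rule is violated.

Zone of each point (C = within 1σ̂, B = 1σ̂–2σ̂, A = 2σ̂–3σ̂, * = beyond 3σ̂; sign = side of CL): 1:-A, 2:-C, 3:-B, 4:-B, 5:-B, 6:+B, 7:+C, 8:+C, 9:+C, 10:-C, 11:-B, 12:+B
Rule 3 (four of five consecutive points beyond the same 1σ limit) is satisfied at point 5.

rule 3 at point 5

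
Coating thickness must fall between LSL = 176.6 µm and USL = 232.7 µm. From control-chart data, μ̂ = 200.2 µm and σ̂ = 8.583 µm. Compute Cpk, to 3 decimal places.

0.917

Cpu = (USL − μ̂) / (3σ̂) = (232.7 − 200.2) / (3 × 8.583) = 1.2622; Cpl = (μ̂ − LSL) / (3σ̂) = (200.2 − 176.6) / (3 × 8.583) = 0.9165; Cpk = min(Cpu, Cpl) = 0.9165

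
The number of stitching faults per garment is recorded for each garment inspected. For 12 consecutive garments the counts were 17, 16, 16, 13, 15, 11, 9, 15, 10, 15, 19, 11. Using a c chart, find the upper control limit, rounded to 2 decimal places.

c̄ = (17 + 16 + 16 + 13 + 15 + 11 + 9 + 15 + 10 + 15 + 19 + 11) / 12 = 167 / 12 = 13.9167
UCL = c̄ + 3√c̄ = 13.9167 + 3 × √13.9167 = 13.9167 + 3 × 3.7305 = 25.1082

25.11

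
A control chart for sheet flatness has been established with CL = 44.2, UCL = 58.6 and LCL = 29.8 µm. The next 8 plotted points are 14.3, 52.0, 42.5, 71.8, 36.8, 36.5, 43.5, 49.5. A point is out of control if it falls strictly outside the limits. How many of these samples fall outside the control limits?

Compare each point to [29.8, 58.6]: sample 1 = 14.3 < LCL; sample 4 = 71.8 > UCL.

2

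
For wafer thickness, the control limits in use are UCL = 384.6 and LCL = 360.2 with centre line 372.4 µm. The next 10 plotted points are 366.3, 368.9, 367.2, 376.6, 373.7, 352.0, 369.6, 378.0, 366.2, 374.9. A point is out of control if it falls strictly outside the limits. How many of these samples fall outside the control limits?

Compare each point to [360.2, 384.6]: sample 6 = 352.0 < LCL.

1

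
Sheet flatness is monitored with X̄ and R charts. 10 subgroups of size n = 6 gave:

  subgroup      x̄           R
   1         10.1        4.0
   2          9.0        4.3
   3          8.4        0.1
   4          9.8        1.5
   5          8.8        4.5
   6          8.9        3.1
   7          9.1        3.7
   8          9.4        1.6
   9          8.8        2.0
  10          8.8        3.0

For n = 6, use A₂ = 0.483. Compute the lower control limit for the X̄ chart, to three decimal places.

X̄̄ = (10.1 + 9.0 + 8.4 + 9.8 + 8.8 + 8.9 + 9.1 + 9.4 + 8.8 + 8.8) / 10 = 91.1000 / 10 = 9.1100
R̄ = (4.0 + 4.3 + 0.1 + 1.5 + 4.5 + 3.1 + 3.7 + 1.6 + 2.0 + 3.0) / 10 = 27.8000 / 10 = 2.7800
LCL = X̄̄ − A₂·R̄ = 9.1100 − 0.483 × 2.7800 = 7.7673

7.767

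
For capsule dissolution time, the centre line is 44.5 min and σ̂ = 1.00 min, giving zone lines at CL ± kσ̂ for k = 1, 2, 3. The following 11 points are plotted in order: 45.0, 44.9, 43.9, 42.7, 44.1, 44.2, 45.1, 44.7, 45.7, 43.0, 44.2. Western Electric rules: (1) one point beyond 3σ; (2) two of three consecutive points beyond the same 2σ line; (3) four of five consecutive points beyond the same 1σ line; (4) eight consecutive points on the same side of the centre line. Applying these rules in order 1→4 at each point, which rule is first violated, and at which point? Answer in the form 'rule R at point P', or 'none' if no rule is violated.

Zone of each point (C = within 1σ̂, B = 1σ̂–2σ̂, A = 2σ̂–3σ̂, * = beyond 3σ̂; sign = side of CL): 1:+C, 2:+C, 3:-C, 4:-B, 5:-C, 6:-C, 7:+C, 8:+C, 9:+B, 10:-B, 11:-C
No rule fires across all 11 points.

none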